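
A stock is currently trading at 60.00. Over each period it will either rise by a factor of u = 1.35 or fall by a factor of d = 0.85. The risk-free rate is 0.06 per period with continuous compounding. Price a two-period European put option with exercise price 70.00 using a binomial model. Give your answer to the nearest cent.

8.35

Risk-neutral probability p = (e^0.06 − 0.85)/(1.35 − 0.85) = 0.2118/0.5000 = 0.4237
Terminal stock prices: S_uu = 109.4, S_ud = 68.85, S_dd = 43.35
Terminal payoffs (K − S): max(-39.35, 0) = 0, max(1.15, 0) = 1.15, max(26.65, 0) = 26.65
Node u (S = 81): V_u = e^(−0.06)·[0.4237·0.0000 + 0.5763·1.1500] = 0.6242
Node d (S = 51): V_d = e^(−0.06)·[0.4237·1.1500 + 0.5763·26.6500] = 14.9235
Node 0 (S = 60): V_0 = e^(−0.06)·[0.4237·0.6242 + 0.5763·14.9235] = 8.3490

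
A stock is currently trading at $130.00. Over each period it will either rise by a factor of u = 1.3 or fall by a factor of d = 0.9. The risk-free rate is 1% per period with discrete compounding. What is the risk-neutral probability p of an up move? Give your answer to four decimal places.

Risk-neutral probability p = (1 + 0.01 − 0.9)/(1.3 − 0.9) = 0.1100/0.4000 = 0.2750

p = 0.2750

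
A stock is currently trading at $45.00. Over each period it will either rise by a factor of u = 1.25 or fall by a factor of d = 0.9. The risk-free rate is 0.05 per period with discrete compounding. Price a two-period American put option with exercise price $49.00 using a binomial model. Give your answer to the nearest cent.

$4.63

Risk-neutral probability p = (1 + 0.05 − 0.9)/(1.25 − 0.9) = 0.1500/0.3500 = 0.4286
Terminal stock prices: S_uu = 70.31, S_ud = 50.62, S_dd = 36.45
Terminal payoffs (K − S): max(-21.31, 0) = 0, max(-1.625, 0) = 0, max(12.55, 0) = 12.55
Node u (S = 56.25): continuation = 1/1.05·[0.4286·0.0000 + 0.5714·0.0000] = 0.0000; exercise value = 0.0000 ≤ continuation, so V_u = 0.0000
Node d (S = 40.5): continuation = 1/1.05·[0.4286·0.0000 + 0.5714·12.5500] = 6.8299; exercise value = 8.5000 > continuation, so V_d = 8.5000 (exercise)
Node 0 (S = 45): continuation = 1/1.05·[0.4286·0.0000 + 0.5714·8.5000] = 4.6259; exercise value = 4.0000 ≤ continuation, so V_0 = 4.6259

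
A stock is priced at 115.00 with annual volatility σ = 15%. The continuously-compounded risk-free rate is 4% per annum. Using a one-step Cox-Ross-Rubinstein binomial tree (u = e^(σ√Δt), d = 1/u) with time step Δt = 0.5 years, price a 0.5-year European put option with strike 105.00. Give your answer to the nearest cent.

0.67

CRR parameters: u = e^(σ√Δt) = e^(0.15·√0.5) = 1.1119, d = 1/u = 0.8994
Per-period rate: rΔt = 0.04·0.5 = 0.02, so R = e^0.02 = 1.0202
Risk-neutral probability p = (e^0.02 − 0.8994)/(1.1119 − 0.8994) = 0.1208/0.2125 = 0.5686
Terminal stock prices: S_u = 127.9, S_d = 103.4
Terminal payoffs (K − S): max(-22.87, 0) = 0, max(1.573, 0) = 1.573
Node 0 (S = 115): V_0 = e^(−0.02)·[0.5686·0.0000 + 0.4314·1.5730] = 0.6652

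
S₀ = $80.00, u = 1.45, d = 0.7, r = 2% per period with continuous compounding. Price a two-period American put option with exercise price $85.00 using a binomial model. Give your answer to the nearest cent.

Risk-neutral probability p = (e^0.02 − 0.7)/(1.45 − 0.7) = 0.3202/0.7500 = 0.4269
Terminal stock prices: S_uu = 168.2, S_ud = 81.2, S_dd = 39.2
Terminal payoffs (K − S): max(-83.2, 0) = 0, max(3.8, 0) = 3.8, max(45.8, 0) = 45.8
Node u (S = 116): continuation = e^(−0.02)·[0.4269·0.0000 + 0.5731·3.8000] = 2.1345; exercise value = 0.0000 ≤ continuation, so V_u = 2.1345
Node d (S = 56): continuation = e^(−0.02)·[0.4269·3.8000 + 0.5731·45.8000] = 27.3169; exercise value = 29.0000 > continuation, so V_d = 29.0000 (exercise)
Node 0 (S = 80): continuation = e^(−0.02)·[0.4269·2.1345 + 0.5731·29.0000] = 17.1831; exercise value = 5.0000 ≤ continuation, so V_0 = 17.1831

$17.18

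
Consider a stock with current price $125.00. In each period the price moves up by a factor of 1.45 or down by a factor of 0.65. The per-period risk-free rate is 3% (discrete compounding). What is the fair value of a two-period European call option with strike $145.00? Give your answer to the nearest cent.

Risk-neutral probability p = (1 + 0.03 − 0.65)/(1.45 − 0.65) = 0.3800/0.8000 = 0.4750
Terminal stock prices: S_uu = 262.8, S_ud = 117.8, S_dd = 52.81
Terminal payoffs (S − K): max(117.8, 0) = 117.8, max(-27.19, 0) = 0, max(-92.19, 0) = 0
Node u (S = 181.2): V_u = 1/1.03·[0.4750·117.8125 + 0.5250·0.0000] = 54.3310
Node d (S = 81.25): V_d = 1/1.03·[0.4750·0.0000 + 0.5250·0.0000] = 0.0000
Node 0 (S = 125): V_0 = 1/1.03·[0.4750·54.3310 + 0.5250·0.0000] = 25.0556

$25.06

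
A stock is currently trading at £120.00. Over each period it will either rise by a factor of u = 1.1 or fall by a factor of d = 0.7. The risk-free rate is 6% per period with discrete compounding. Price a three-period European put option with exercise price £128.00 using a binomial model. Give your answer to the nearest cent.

£6.89

Risk-neutral probability p = (1 + 0.06 − 0.7)/(1.1 − 0.7) = 0.3600/0.4000 = 0.9000
Terminal stock prices: S_uuu = 159.7, S_uud = 101.6, S_udd = 64.68, S_ddd = 41.16
Terminal payoffs (K − S): max(-31.72, 0) = 0, max(26.36, 0) = 26.36, max(63.32, 0) = 63.32, max(86.84, 0) = 86.84
Node uu (S = 145.2): V_uu = 1/1.06·[0.9000·0.0000 + 0.1000·26.3600] = 2.4868
Node ud (S = 92.4): V_ud = 1/1.06·[0.9000·26.3600 + 0.1000·63.3200] = 28.3547
Node dd (S = 58.8): V_dd = 1/1.06·[0.9000·63.3200 + 0.1000·86.8400] = 61.9547
Node u (S = 132): V_u = 1/1.06·[0.9000·2.4868 + 0.1000·28.3547] = 4.7864
Node d (S = 84): V_d = 1/1.06·[0.9000·28.3547 + 0.1000·61.9547] = 29.9195
Node 0 (S = 120): V_0 = 1/1.06·[0.9000·4.7864 + 0.1000·29.9195] = 6.8865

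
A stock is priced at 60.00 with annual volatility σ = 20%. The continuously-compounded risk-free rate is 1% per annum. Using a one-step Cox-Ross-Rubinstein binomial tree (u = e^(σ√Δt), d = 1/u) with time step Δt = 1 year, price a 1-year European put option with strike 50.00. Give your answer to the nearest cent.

CRR parameters: u = e^(σ√Δt) = e^(0.2·√1) = 1.2214, d = 1/u = 0.8187
Per-period rate: rΔt = 0.01·1 = 0.01, so R = e^0.01 = 1.0101
Risk-neutral probability p = (e^0.01 − 0.8187)/(1.2214 − 0.8187) = 0.1913/0.4027 = 0.4751
Terminal stock prices: S_u = 73.28, S_d = 49.12
Terminal payoffs (K − S): max(-23.28, 0) = 0, max(0.8762, 0) = 0.8762
Node 0 (S = 60): V_0 = e^(−0.01)·[0.4751·0.0000 + 0.5249·0.8762] = 0.4553

0.46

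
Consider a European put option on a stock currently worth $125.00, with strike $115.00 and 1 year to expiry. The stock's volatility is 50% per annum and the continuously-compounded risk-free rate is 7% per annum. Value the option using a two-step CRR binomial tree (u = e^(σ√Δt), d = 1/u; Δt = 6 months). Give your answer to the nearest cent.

$14.41

CRR parameters: u = e^(σ√Δt) = e^(0.5·√0.5) = 1.4241, d = 1/u = 0.7022
Per-period rate: rΔt = 0.07·0.5 = 0.035, so R = e^0.035 = 1.0356
Risk-neutral probability p = (e^0.035 − 0.7022)/(1.4241 − 0.7022) = 0.3334/0.7219 = 0.4619
Terminal stock prices: S_uu = 253.5, S_ud = 125, S_dd = 61.63
Terminal payoffs (K − S): max(-138.5, 0) = 0, max(-10, 0) = 0, max(53.37, 0) = 53.37
Node u (S = 178): V_u = e^(−0.035)·[0.4619·0.0000 + 0.5381·0.0000] = 0.0000
Node d (S = 87.77): V_d = e^(−0.035)·[0.4619·0.0000 + 0.5381·53.3664] = 27.7308
Node 0 (S = 125): V_0 = e^(−0.035)·[0.4619·0.0000 + 0.5381·27.7308] = 14.4098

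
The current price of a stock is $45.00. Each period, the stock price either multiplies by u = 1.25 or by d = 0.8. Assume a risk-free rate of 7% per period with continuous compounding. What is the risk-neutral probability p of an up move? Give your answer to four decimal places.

p = 0.6056

Risk-neutral probability p = (e^0.07 − 0.8)/(1.25 − 0.8) = 0.2725/0.4500 = 0.6056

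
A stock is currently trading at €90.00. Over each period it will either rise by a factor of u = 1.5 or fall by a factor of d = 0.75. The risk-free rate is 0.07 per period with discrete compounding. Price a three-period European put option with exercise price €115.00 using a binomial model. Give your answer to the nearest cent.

€25.27

Risk-neutral probability p = (1 + 0.07 − 0.75)/(1.5 − 0.75) = 0.3200/0.7500 = 0.4267
Terminal stock prices: S_uuu = 303.8, S_uud = 151.9, S_udd = 75.94, S_ddd = 37.97
Terminal payoffs (K − S): max(-188.8, 0) = 0, max(-36.88, 0) = 0, max(39.06, 0) = 39.06, max(77.03, 0) = 77.03
Node uu (S = 202.5): V_uu = 1/1.07·[0.4267·0.0000 + 0.5733·0.0000] = 0.0000
Node ud (S = 101.2): V_ud = 1/1.07·[0.4267·0.0000 + 0.5733·39.0625] = 20.9307
Node dd (S = 50.62): V_dd = 1/1.07·[0.4267·39.0625 + 0.5733·77.0312] = 56.8516
Node u (S = 135): V_u = 1/1.07·[0.4267·0.0000 + 0.5733·20.9307] = 11.2152
Node d (S = 67.5): V_d = 1/1.07·[0.4267·20.9307 + 0.5733·56.8516] = 38.8088
Node 0 (S = 90): V_0 = 1/1.07·[0.4267·11.2152 + 0.5733·38.8088] = 25.2668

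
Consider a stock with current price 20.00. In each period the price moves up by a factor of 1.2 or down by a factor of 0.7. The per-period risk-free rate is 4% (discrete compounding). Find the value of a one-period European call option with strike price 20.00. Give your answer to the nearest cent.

Risk-neutral probability p = (1 + 0.04 − 0.7)/(1.2 − 0.7) = 0.3400/0.5000 = 0.6800
Terminal stock prices: S_u = 24, S_d = 14
Terminal payoffs (S − K): max(4, 0) = 4, max(-6, 0) = 0
Node 0 (S = 20): V_0 = 1/1.04·[0.6800·4.0000 + 0.3200·0.0000] = 2.6154

2.62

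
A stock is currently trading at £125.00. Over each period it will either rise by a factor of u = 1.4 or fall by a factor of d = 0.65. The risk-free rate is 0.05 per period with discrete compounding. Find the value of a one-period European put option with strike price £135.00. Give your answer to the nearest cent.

Risk-neutral probability p = (1 + 0.05 − 0.65)/(1.4 − 0.65) = 0.4000/0.7500 = 0.5333
Terminal stock prices: S_u = 175, S_d = 81.25
Terminal payoffs (K − S): max(-40, 0) = 0, max(53.75, 0) = 53.75
Node 0 (S = 125): V_0 = 1/1.05·[0.5333·0.0000 + 0.4667·53.7500] = 23.8889

£23.89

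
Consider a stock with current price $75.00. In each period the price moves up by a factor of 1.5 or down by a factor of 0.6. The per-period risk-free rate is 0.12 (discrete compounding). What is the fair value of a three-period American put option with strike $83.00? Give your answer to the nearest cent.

$17.44

Risk-neutral probability p = (1 + 0.12 − 0.6)/(1.5 − 0.6) = 0.5200/0.9000 = 0.5778
Terminal stock prices: S_uuu = 253.1, S_uud = 101.2, S_udd = 40.5, S_ddd = 16.2
Terminal payoffs (K − S): max(-170.1, 0) = 0, max(-18.25, 0) = 0, max(42.5, 0) = 42.5, max(66.8, 0) = 66.8
Node uu (S = 168.8): continuation = 1/1.12·[0.5778·0.0000 + 0.4222·0.0000] = 0.0000; exercise value = 0.0000 ≤ continuation, so V_uu = 0.0000
Node ud (S = 67.5): continuation = 1/1.12·[0.5778·0.0000 + 0.4222·42.5000] = 16.0218; exercise value = 15.5000 ≤ continuation, so V_ud = 16.0218
Node dd (S = 27): continuation = 1/1.12·[0.5778·42.5000 + 0.4222·66.8000] = 47.1071; exercise value = 56.0000 > continuation, so V_dd = 56.0000 (exercise)
Node u (S = 112.5): continuation = 1/1.12·[0.5778·0.0000 + 0.4222·16.0218] = 6.0400; exercise value = 0.0000 ≤ continuation, so V_u = 6.0400
Node d (S = 45): continuation = 1/1.12·[0.5778·16.0218 + 0.4222·56.0000] = 29.3763; exercise value = 38.0000 > continuation, so V_d = 38.0000 (exercise)
Node 0 (S = 75): continuation = 1/1.12·[0.5778·6.0400 + 0.4222·38.0000] = 17.4413; exercise value = 8.0000 ≤ continuation, so V_0 = 17.4413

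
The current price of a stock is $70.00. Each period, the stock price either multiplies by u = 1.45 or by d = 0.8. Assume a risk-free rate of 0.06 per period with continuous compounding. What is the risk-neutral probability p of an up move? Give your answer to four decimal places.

p = 0.4028

Risk-neutral probability p = (e^0.06 − 0.8)/(1.45 − 0.8) = 0.2618/0.6500 = 0.4028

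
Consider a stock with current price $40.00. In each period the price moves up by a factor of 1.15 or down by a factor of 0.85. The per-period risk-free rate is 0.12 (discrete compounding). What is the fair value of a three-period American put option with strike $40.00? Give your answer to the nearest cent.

Risk-neutral probability p = (1 + 0.12 − 0.85)/(1.15 − 0.85) = 0.2700/0.3000 = 0.9000
Terminal stock prices: S_uuu = 60.83, S_uud = 44.96, S_udd = 33.23, S_ddd = 24.56
Terminal payoffs (K − S): max(-20.83, 0) = 0, max(-4.965, 0) = 0, max(6.765, 0) = 6.765, max(15.44, 0) = 15.44
Node uu (S = 52.9): continuation = 1/1.12·[0.9000·0.0000 + 0.1000·0.0000] = 0.0000; exercise value = 0.0000 ≤ continuation, so V_uu = 0.0000
Node ud (S = 39.1): continuation = 1/1.12·[0.9000·0.0000 + 0.1000·6.7650] = 0.6040; exercise value = 0.9000 > continuation, so V_ud = 0.9000 (exercise)
Node dd (S = 28.9): continuation = 1/1.12·[0.9000·6.7650 + 0.1000·15.4350] = 6.8143; exercise value = 11.1000 > continuation, so V_dd = 11.1000 (exercise)
Node u (S = 46): continuation = 1/1.12·[0.9000·0.0000 + 0.1000·0.9000] = 0.0804; exercise value = 0.0000 ≤ continuation, so V_u = 0.0804
Node d (S = 34): continuation = 1/1.12·[0.9000·0.9000 + 0.1000·11.1000] = 1.7143; exercise value = 6.0000 > continuation, so V_d = 6.0000 (exercise)
Node 0 (S = 40): continuation = 1/1.12·[0.9000·0.0804 + 0.1000·6.0000] = 0.6003; exercise value = 0.0000 ≤ continuation, so V_0 = 0.6003

$0.60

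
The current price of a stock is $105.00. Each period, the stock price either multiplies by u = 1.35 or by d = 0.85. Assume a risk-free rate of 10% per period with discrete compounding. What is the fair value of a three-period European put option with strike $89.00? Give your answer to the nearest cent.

Risk-neutral probability p = (1 + 0.1 − 0.85)/(1.35 − 0.85) = 0.2500/0.5000 = 0.5000
Terminal stock prices: S_uuu = 258.3, S_uud = 162.7, S_udd = 102.4, S_ddd = 64.48
Terminal payoffs (K − S): max(-169.3, 0) = 0, max(-73.66, 0) = 0, max(-13.41, 0) = 0, max(24.52, 0) = 24.52
Node uu (S = 191.4): V_uu = 1/1.1·[0.5000·0.0000 + 0.5000·0.0000] = 0.0000
Node ud (S = 120.5): V_ud = 1/1.1·[0.5000·0.0000 + 0.5000·0.0000] = 0.0000
Node dd (S = 75.86): V_dd = 1/1.1·[0.5000·0.0000 + 0.5000·24.5169] = 11.1440
Node u (S = 141.8): V_u = 1/1.1·[0.5000·0.0000 + 0.5000·0.0000] = 0.0000
Node d (S = 89.25): V_d = 1/1.1·[0.5000·0.0000 + 0.5000·11.1440] = 5.0655
Node 0 (S = 105): V_0 = 1/1.1·[0.5000·0.0000 + 0.5000·5.0655] = 2.3025

$2.30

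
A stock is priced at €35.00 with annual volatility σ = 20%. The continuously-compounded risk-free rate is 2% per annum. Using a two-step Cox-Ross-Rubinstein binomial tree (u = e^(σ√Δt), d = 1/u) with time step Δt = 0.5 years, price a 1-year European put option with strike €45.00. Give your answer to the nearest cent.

CRR parameters: u = e^(σ√Δt) = e^(0.2·√0.5) = 1.1519, d = 1/u = 0.8681
Per-period rate: rΔt = 0.02·0.5 = 0.01, so R = e^0.01 = 1.0101
Risk-neutral probability p = (e^0.01 − 0.8681)/(1.1519 − 0.8681) = 0.1419/0.2838 = 0.5001
Terminal stock prices: S_uu = 46.44, S_ud = 35, S_dd = 26.38
Terminal payoffs (K − S): max(-1.441, 0) = 0, max(10, 0) = 10, max(18.62, 0) = 18.62
Node u (S = 40.32): V_u = e^(−0.01)·[0.5001·0.0000 + 0.4999·10.0000] = 4.9491
Node d (S = 30.38): V_d = e^(−0.01)·[0.5001·10.0000 + 0.4999·18.6227] = 14.1679
Node 0 (S = 35): V_0 = e^(−0.01)·[0.5001·4.9491 + 0.4999·14.1679] = 9.4623

€9.46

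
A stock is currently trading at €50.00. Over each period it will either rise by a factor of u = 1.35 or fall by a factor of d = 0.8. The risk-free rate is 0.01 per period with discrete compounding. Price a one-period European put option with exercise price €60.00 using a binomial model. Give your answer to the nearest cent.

€12.24

Risk-neutral probability p = (1 + 0.01 − 0.8)/(1.35 − 0.8) = 0.2100/0.5500 = 0.3818
Terminal stock prices: S_u = 67.5, S_d = 40
Terminal payoffs (K − S): max(-7.5, 0) = 0, max(20, 0) = 20
Node 0 (S = 50): V_0 = 1/1.01·[0.3818·0.0000 + 0.6182·20.0000] = 12.2412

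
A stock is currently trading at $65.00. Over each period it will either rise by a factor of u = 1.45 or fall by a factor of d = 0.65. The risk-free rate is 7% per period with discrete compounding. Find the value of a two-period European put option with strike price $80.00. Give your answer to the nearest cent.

$18.52

Risk-neutral probability p = (1 + 0.07 − 0.65)/(1.45 − 0.65) = 0.4200/0.8000 = 0.5250
Terminal stock prices: S_uu = 136.7, S_ud = 61.26, S_dd = 27.46
Terminal payoffs (K − S): max(-56.66, 0) = 0, max(18.74, 0) = 18.74, max(52.54, 0) = 52.54
Node u (S = 94.25): V_u = 1/1.07·[0.5250·0.0000 + 0.4750·18.7375] = 8.3180
Node d (S = 42.25): V_d = 1/1.07·[0.5250·18.7375 + 0.4750·52.5375] = 32.5164
Node 0 (S = 65): V_0 = 1/1.07·[0.5250·8.3180 + 0.4750·32.5164] = 18.5161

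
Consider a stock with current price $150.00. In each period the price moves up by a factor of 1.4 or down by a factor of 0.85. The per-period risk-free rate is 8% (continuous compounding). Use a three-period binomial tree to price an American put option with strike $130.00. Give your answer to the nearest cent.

$6.11

Risk-neutral probability p = (e^0.08 − 0.85)/(1.4 − 0.85) = 0.2333/0.5500 = 0.4242
Terminal stock prices: S_uuu = 411.6, S_uud = 249.9, S_udd = 151.7, S_ddd = 92.12
Terminal payoffs (K − S): max(-281.6, 0) = 0, max(-119.9, 0) = 0, max(-21.72, 0) = 0, max(37.88, 0) = 37.88
Node uu (S = 294): continuation = e^(−0.08)·[0.4242·0.0000 + 0.5758·0.0000] = 0.0000; exercise value = 0.0000 ≤ continuation, so V_uu = 0.0000
Node ud (S = 178.5): continuation = e^(−0.08)·[0.4242·0.0000 + 0.5758·0.0000] = 0.0000; exercise value = 0.0000 ≤ continuation, so V_ud = 0.0000
Node dd (S = 108.4): continuation = e^(−0.08)·[0.4242·0.0000 + 0.5758·37.8813] = 20.1365; exercise value = 21.6250 > continuation, so V_dd = 21.6250 (exercise)
Node u (S = 210): continuation = e^(−0.08)·[0.4242·0.0000 + 0.5758·0.0000] = 0.0000; exercise value = 0.0000 ≤ continuation, so V_u = 0.0000
Node d (S = 127.5): continuation = e^(−0.08)·[0.4242·0.0000 + 0.5758·21.6250] = 11.4952; exercise value = 2.5000 ≤ continuation, so V_d = 11.4952
Node 0 (S = 150): continuation = e^(−0.08)·[0.4242·0.0000 + 0.5758·11.4952] = 6.1105; exercise value = 0.0000 ≤ continuation, so V_0 = 6.1105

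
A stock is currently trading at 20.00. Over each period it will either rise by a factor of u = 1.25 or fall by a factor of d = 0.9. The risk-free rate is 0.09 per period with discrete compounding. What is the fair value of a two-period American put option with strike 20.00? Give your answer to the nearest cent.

0.84

Risk-neutral probability p = (1 + 0.09 − 0.9)/(1.25 − 0.9) = 0.1900/0.3500 = 0.5429
Terminal stock prices: S_uu = 31.25, S_ud = 22.5, S_dd = 16.2
Terminal payoffs (K − S): max(-11.25, 0) = 0, max(-2.5, 0) = 0, max(3.8, 0) = 3.8
Node u (S = 25): continuation = 1/1.09·[0.5429·0.0000 + 0.4571·0.0000] = 0.0000; exercise value = 0.0000 ≤ continuation, so V_u = 0.0000
Node d (S = 18): continuation = 1/1.09·[0.5429·0.0000 + 0.4571·3.8000] = 1.5937; exercise value = 2.0000 > continuation, so V_d = 2.0000 (exercise)
Node 0 (S = 20): continuation = 1/1.09·[0.5429·0.0000 + 0.4571·2.0000] = 0.8388; exercise value = 0.0000 ≤ continuation, so V_0 = 0.8388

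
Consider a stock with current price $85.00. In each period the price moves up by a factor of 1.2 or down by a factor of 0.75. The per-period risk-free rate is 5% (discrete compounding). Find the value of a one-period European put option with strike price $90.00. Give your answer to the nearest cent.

Risk-neutral probability p = (1 + 0.05 − 0.75)/(1.2 − 0.75) = 0.3000/0.4500 = 0.6667
Terminal stock prices: S_u = 102, S_d = 63.75
Terminal payoffs (K − S): max(-12, 0) = 0, max(26.25, 0) = 26.25
Node 0 (S = 85): V_0 = 1/1.05·[0.6667·0.0000 + 0.3333·26.2500] = 8.3333

$8.33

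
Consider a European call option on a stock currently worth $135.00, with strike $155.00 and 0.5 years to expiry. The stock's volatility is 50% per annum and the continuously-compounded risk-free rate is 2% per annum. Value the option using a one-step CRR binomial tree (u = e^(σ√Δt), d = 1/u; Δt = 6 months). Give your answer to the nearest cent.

CRR parameters: u = e^(σ√Δt) = e^(0.5·√0.5) = 1.4241, d = 1/u = 0.7022
Per-period rate: rΔt = 0.02·0.5 = 0.01, so R = e^0.01 = 1.0101
Risk-neutral probability p = (e^0.01 − 0.7022)/(1.4241 − 0.7022) = 0.3079/0.7219 = 0.4264
Terminal stock prices: S_u = 192.3, S_d = 94.8
Terminal payoffs (S − K): max(37.26, 0) = 37.26, max(-60.2, 0) = 0
Node 0 (S = 135): V_0 = e^(−0.01)·[0.4264·37.2561 + 0.5736·0.0000] = 15.7295

$15.73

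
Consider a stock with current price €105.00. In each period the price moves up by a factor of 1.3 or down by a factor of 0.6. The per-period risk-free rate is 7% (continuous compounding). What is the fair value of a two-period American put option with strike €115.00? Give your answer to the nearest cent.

Risk-neutral probability p = (e^0.07 − 0.6)/(1.3 − 0.6) = 0.4725/0.7000 = 0.6750
Terminal stock prices: S_uu = 177.5, S_ud = 81.9, S_dd = 37.8
Terminal payoffs (K − S): max(-62.45, 0) = 0, max(33.1, 0) = 33.1, max(77.2, 0) = 77.2
Node u (S = 136.5): continuation = e^(−0.07)·[0.6750·0.0000 + 0.3250·33.1000] = 10.0299; exercise value = 0.0000 ≤ continuation, so V_u = 10.0299
Node d (S = 63): continuation = e^(−0.07)·[0.6750·33.1000 + 0.3250·77.2000] = 44.2253; exercise value = 52.0000 > continuation, so V_d = 52.0000 (exercise)
Node 0 (S = 105): continuation = e^(−0.07)·[0.6750·10.0299 + 0.3250·52.0000] = 22.0695; exercise value = 10.0000 ≤ continuation, so V_0 = 22.0695

€22.07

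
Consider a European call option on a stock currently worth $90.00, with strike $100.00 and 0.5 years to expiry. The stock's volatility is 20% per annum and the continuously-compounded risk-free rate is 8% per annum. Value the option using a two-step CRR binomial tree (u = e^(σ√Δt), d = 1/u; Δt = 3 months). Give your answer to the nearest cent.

CRR parameters: u = e^(σ√Δt) = e^(0.2·√0.25) = 1.1052, d = 1/u = 0.9048
Per-period rate: rΔt = 0.08·0.25 = 0.02, so R = e^0.02 = 1.0202
Risk-neutral probability p = (e^0.02 − 0.9048)/(1.1052 − 0.9048) = 0.1154/0.2003 = 0.5759
Terminal stock prices: S_uu = 109.9, S_ud = 90, S_dd = 73.69
Terminal payoffs (S − K): max(9.926, 0) = 9.926, max(-10, 0) = 0, max(-26.31, 0) = 0
Node u (S = 99.47): V_u = e^(−0.02)·[0.5759·9.9262 + 0.4241·0.0000] = 5.6029
Node d (S = 81.44): V_d = e^(−0.02)·[0.5759·0.0000 + 0.4241·0.0000] = 0.0000
Node 0 (S = 90): V_0 = e^(−0.02)·[0.5759·5.6029 + 0.4241·0.0000] = 3.1626

$3.16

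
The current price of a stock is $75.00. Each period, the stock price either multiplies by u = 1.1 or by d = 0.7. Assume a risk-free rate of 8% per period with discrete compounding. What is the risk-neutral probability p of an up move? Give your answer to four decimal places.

p = 0.9500

Risk-neutral probability p = (1 + 0.08 − 0.7)/(1.1 − 0.7) = 0.3800/0.4000 = 0.9500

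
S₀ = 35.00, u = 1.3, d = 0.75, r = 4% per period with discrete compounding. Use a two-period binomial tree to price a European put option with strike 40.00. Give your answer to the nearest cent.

6.90

Risk-neutral probability p = (1 + 0.04 − 0.75)/(1.3 − 0.75) = 0.2900/0.5500 = 0.5273
Terminal stock prices: S_uu = 59.15, S_ud = 34.12, S_dd = 19.69
Terminal payoffs (K − S): max(-19.15, 0) = 0, max(5.875, 0) = 5.875, max(20.31, 0) = 20.31
Node u (S = 45.5): V_u = 1/1.04·[0.5273·0.0000 + 0.4727·5.8750] = 2.6705
Node d (S = 26.25): V_d = 1/1.04·[0.5273·5.8750 + 0.4727·20.3125] = 12.2115
Node 0 (S = 35): V_0 = 1/1.04·[0.5273·2.6705 + 0.4727·12.2115] = 6.9046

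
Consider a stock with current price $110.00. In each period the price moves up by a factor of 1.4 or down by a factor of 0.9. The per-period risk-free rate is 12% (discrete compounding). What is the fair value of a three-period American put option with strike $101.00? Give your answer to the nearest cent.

$2.97

Risk-neutral probability p = (1 + 0.12 − 0.9)/(1.4 − 0.9) = 0.2200/0.5000 = 0.4400
Terminal stock prices: S_uuu = 301.8, S_uud = 194, S_udd = 124.7, S_ddd = 80.19
Terminal payoffs (K − S): max(-200.8, 0) = 0, max(-93.04, 0) = 0, max(-23.74, 0) = 0, max(20.81, 0) = 20.81
Node uu (S = 215.6): continuation = 1/1.12·[0.4400·0.0000 + 0.5600·0.0000] = 0.0000; exercise value = 0.0000 ≤ continuation, so V_uu = 0.0000
Node ud (S = 138.6): continuation = 1/1.12·[0.4400·0.0000 + 0.5600·0.0000] = 0.0000; exercise value = 0.0000 ≤ continuation, so V_ud = 0.0000
Node dd (S = 89.1): continuation = 1/1.12·[0.4400·0.0000 + 0.5600·20.8100] = 10.4050; exercise value = 11.9000 > continuation, so V_dd = 11.9000 (exercise)
Node u (S = 154): continuation = 1/1.12·[0.4400·0.0000 + 0.5600·0.0000] = 0.0000; exercise value = 0.0000 ≤ continuation, so V_u = 0.0000
Node d (S = 99): continuation = 1/1.12·[0.4400·0.0000 + 0.5600·11.9000] = 5.9500; exercise value = 2.0000 ≤ continuation, so V_d = 5.9500
Node 0 (S = 110): continuation = 1/1.12·[0.4400·0.0000 + 0.5600·5.9500] = 2.9750; exercise value = 0.0000 ≤ continuation, so V_0 = 2.9750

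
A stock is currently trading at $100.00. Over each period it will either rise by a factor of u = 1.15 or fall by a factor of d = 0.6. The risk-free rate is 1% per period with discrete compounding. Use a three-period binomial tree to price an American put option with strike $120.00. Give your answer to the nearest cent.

Risk-neutral probability p = (1 + 0.01 − 0.6)/(1.15 − 0.6) = 0.4100/0.5500 = 0.7455
Terminal stock prices: S_uuu = 152.1, S_uud = 79.35, S_udd = 41.4, S_ddd = 21.6
Terminal payoffs (K − S): max(-32.09, 0) = 0, max(40.65, 0) = 40.65, max(78.6, 0) = 78.6, max(98.4, 0) = 98.4
Node uu (S = 132.2): continuation = 1/1.01·[0.7455·0.0000 + 0.2545·40.6500] = 10.2448; exercise value = 0.0000 ≤ continuation, so V_uu = 10.2448
Node ud (S = 69): continuation = 1/1.01·[0.7455·40.6500 + 0.2545·78.6000] = 49.8119; exercise value = 51.0000 > continuation, so V_ud = 51.0000 (exercise)
Node dd (S = 36): continuation = 1/1.01·[0.7455·78.6000 + 0.2545·98.4000] = 82.8119; exercise value = 84.0000 > continuation, so V_dd = 84.0000 (exercise)
Node u (S = 115): continuation = 1/1.01·[0.7455·10.2448 + 0.2545·51.0000] = 20.4147; exercise value = 5.0000 ≤ continuation, so V_u = 20.4147
Node d (S = 60): continuation = 1/1.01·[0.7455·51.0000 + 0.2545·84.0000] = 58.8119; exercise value = 60.0000 > continuation, so V_d = 60.0000 (exercise)
Node 0 (S = 100): continuation = 1/1.01·[0.7455·20.4147 + 0.2545·60.0000] = 30.1891; exercise value = 20.0000 ≤ continuation, so V_0 = 30.1891

$30.19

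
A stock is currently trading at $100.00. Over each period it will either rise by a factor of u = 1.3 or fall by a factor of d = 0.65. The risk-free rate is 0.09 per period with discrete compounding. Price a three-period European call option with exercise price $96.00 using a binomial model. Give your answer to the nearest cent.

Risk-neutral probability p = (1 + 0.09 − 0.65)/(1.3 − 0.65) = 0.4400/0.6500 = 0.6769
Terminal stock prices: S_uuu = 219.7, S_uud = 109.9, S_udd = 54.93, S_ddd = 27.46
Terminal payoffs (S − K): max(123.7, 0) = 123.7, max(13.85, 0) = 13.85, max(-41.07, 0) = 0, max(-68.54, 0) = 0
Node uu (S = 169): V_uu = 1/1.09·[0.6769·123.7000 + 0.3231·13.8500] = 80.9266
Node ud (S = 84.5): V_ud = 1/1.09·[0.6769·13.8500 + 0.3231·0.0000] = 8.6013
Node dd (S = 42.25): V_dd = 1/1.09·[0.6769·0.0000 + 0.3231·0.0000] = 0.0000
Node u (S = 130): V_u = 1/1.09·[0.6769·80.9266 + 0.3231·8.6013] = 52.8073
Node d (S = 65): V_d = 1/1.09·[0.6769·8.6013 + 0.3231·0.0000] = 5.3416
Node 0 (S = 100): V_0 = 1/1.09·[0.6769·52.8073 + 0.3231·5.3416] = 34.3782

$34.38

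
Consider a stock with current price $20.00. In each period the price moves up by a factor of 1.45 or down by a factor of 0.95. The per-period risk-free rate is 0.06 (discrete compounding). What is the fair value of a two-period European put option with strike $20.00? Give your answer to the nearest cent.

Risk-neutral probability p = (1 + 0.06 − 0.95)/(1.45 − 0.95) = 0.1100/0.5000 = 0.2200
Terminal stock prices: S_uu = 42.05, S_ud = 27.55, S_dd = 18.05
Terminal payoffs (K − S): max(-22.05, 0) = 0, max(-7.55, 0) = 0, max(1.95, 0) = 1.95
Node u (S = 29): V_u = 1/1.06·[0.2200·0.0000 + 0.7800·0.0000] = 0.0000
Node d (S = 19): V_d = 1/1.06·[0.2200·0.0000 + 0.7800·1.9500] = 1.4349
Node 0 (S = 20): V_0 = 1/1.06·[0.2200·0.0000 + 0.7800·1.4349] = 1.0559

$1.06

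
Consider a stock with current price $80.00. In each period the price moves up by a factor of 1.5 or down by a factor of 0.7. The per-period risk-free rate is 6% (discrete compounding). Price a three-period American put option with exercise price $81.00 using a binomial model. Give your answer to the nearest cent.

$16.33

Risk-neutral probability p = (1 + 0.06 − 0.7)/(1.5 − 0.7) = 0.3600/0.8000 = 0.4500
Terminal stock prices: S_uuu = 270, S_uud = 126, S_udd = 58.8, S_ddd = 27.44
Terminal payoffs (K − S): max(-189, 0) = 0, max(-45, 0) = 0, max(22.2, 0) = 22.2, max(53.56, 0) = 53.56
Node uu (S = 180): continuation = 1/1.06·[0.4500·0.0000 + 0.5500·0.0000] = 0.0000; exercise value = 0.0000 ≤ continuation, so V_uu = 0.0000
Node ud (S = 84): continuation = 1/1.06·[0.4500·0.0000 + 0.5500·22.2000] = 11.5189; exercise value = 0.0000 ≤ continuation, so V_ud = 11.5189
Node dd (S = 39.2): continuation = 1/1.06·[0.4500·22.2000 + 0.5500·53.5600] = 37.2151; exercise value = 41.8000 > continuation, so V_dd = 41.8000 (exercise)
Node u (S = 120): continuation = 1/1.06·[0.4500·0.0000 + 0.5500·11.5189] = 5.9768; exercise value = 0.0000 ≤ continuation, so V_u = 5.9768
Node d (S = 56): continuation = 1/1.06·[0.4500·11.5189 + 0.5500·41.8000] = 26.5788; exercise value = 25.0000 ≤ continuation, so V_d = 26.5788
Node 0 (S = 80): continuation = 1/1.06·[0.4500·5.9768 + 0.5500·26.5788] = 16.3282; exercise value = 1.0000 ≤ continuation, so V_0 = 16.3282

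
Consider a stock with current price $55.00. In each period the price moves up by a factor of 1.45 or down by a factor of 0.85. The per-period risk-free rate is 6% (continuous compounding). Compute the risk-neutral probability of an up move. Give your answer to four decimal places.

p = 0.3531

Risk-neutral probability p = (e^0.06 − 0.85)/(1.45 − 0.85) = 0.2118/0.6000 = 0.3531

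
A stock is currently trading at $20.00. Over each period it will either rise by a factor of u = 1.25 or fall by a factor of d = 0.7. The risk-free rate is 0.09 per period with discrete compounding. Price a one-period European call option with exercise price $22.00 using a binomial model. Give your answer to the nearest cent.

$1.95

Risk-neutral probability p = (1 + 0.09 − 0.7)/(1.25 − 0.7) = 0.3900/0.5500 = 0.7091
Terminal stock prices: S_u = 25, S_d = 14
Terminal payoffs (S − K): max(3, 0) = 3, max(-8, 0) = 0
Node 0 (S = 20): V_0 = 1/1.09·[0.7091·3.0000 + 0.2909·0.0000] = 1.9516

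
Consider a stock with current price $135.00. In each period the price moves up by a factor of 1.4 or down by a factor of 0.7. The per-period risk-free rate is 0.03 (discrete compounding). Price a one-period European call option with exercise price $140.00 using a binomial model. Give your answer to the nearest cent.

$22.43

Risk-neutral probability p = (1 + 0.03 − 0.7)/(1.4 − 0.7) = 0.3300/0.7000 = 0.4714
Terminal stock prices: S_u = 189, S_d = 94.5
Terminal payoffs (S − K): max(49, 0) = 49, max(-45.5, 0) = 0
Node 0 (S = 135): V_0 = 1/1.03·[0.4714·49.0000 + 0.5286·0.0000] = 22.4272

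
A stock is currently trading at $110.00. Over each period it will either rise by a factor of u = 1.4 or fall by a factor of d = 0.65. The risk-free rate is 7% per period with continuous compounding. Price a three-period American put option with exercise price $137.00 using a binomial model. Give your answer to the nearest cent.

Risk-neutral probability p = (e^0.07 − 0.65)/(1.4 − 0.65) = 0.4225/0.7500 = 0.5633
Terminal stock prices: S_uuu = 301.8, S_uud = 140.1, S_udd = 65.07, S_ddd = 30.21
Terminal payoffs (K − S): max(-164.8, 0) = 0, max(-3.14, 0) = 0, max(71.93, 0) = 71.93, max(106.8, 0) = 106.8
Node uu (S = 215.6): continuation = e^(−0.07)·[0.5633·0.0000 + 0.4367·0.0000] = 0.0000; exercise value = 0.0000 ≤ continuation, so V_uu = 0.0000
Node ud (S = 100.1): continuation = e^(−0.07)·[0.5633·0.0000 + 0.4367·71.9350] = 29.2873; exercise value = 36.9000 > continuation, so V_ud = 36.9000 (exercise)
Node dd (S = 46.48): continuation = e^(−0.07)·[0.5633·71.9350 + 0.4367·106.7912] = 81.2630; exercise value = 90.5250 > continuation, so V_dd = 90.5250 (exercise)
Node u (S = 154): continuation = e^(−0.07)·[0.5633·0.0000 + 0.4367·36.9000] = 15.0233; exercise value = 0.0000 ≤ continuation, so V_u = 15.0233
Node d (S = 71.5): continuation = e^(−0.07)·[0.5633·36.9000 + 0.4367·90.5250] = 56.2380; exercise value = 65.5000 > continuation, so V_d = 65.5000 (exercise)
Node 0 (S = 110): continuation = e^(−0.07)·[0.5633·15.0233 + 0.4367·65.5000] = 34.5585; exercise value = 27.0000 ≤ continuation, so V_0 = 34.5585

$34.56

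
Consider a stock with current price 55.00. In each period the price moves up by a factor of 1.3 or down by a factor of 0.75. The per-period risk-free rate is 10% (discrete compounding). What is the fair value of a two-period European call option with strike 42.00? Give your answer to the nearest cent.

Risk-neutral probability p = (1 + 0.1 − 0.75)/(1.3 − 0.75) = 0.3500/0.5500 = 0.6364
Terminal stock prices: S_uu = 92.95, S_ud = 53.62, S_dd = 30.94
Terminal payoffs (S − K): max(50.95, 0) = 50.95, max(11.62, 0) = 11.62, max(-11.06, 0) = 0
Node u (S = 71.5): V_u = 1/1.1·[0.6364·50.9500 + 0.3636·11.6250] = 33.3182
Node d (S = 41.25): V_d = 1/1.1·[0.6364·11.6250 + 0.3636·0.0000] = 6.7252
Node 0 (S = 55): V_0 = 1/1.1·[0.6364·33.3182 + 0.3636·6.7252] = 21.4982

21.50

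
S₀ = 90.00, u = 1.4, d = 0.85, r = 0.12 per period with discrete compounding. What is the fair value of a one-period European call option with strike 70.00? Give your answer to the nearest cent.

Risk-neutral probability p = (1 + 0.12 − 0.85)/(1.4 − 0.85) = 0.2700/0.5500 = 0.4909
Terminal stock prices: S_u = 126, S_d = 76.5
Terminal payoffs (S − K): max(56, 0) = 56, max(6.5, 0) = 6.5
Node 0 (S = 90): V_0 = 1/1.12·[0.4909·56.0000 + 0.5091·6.5000] = 27.5000

27.50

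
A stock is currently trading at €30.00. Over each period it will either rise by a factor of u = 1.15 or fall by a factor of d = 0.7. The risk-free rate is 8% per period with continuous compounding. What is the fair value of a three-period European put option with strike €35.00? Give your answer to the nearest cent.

Risk-neutral probability p = (e^0.08 − 0.7)/(1.15 − 0.7) = 0.3833/0.4500 = 0.8517
Terminal stock prices: S_uuu = 45.63, S_uud = 27.77, S_udd = 16.9, S_ddd = 10.29
Terminal payoffs (K − S): max(-10.63, 0) = 0, max(7.228, 0) = 7.228, max(18.1, 0) = 18.1, max(24.71, 0) = 24.71
Node uu (S = 39.67): V_uu = e^(−0.08)·[0.8517·0.0000 + 0.1483·7.2275] = 0.9891
Node ud (S = 24.15): V_ud = e^(−0.08)·[0.8517·7.2275 + 0.1483·18.0950] = 8.1591
Node dd (S = 14.7): V_dd = e^(−0.08)·[0.8517·18.0950 + 0.1483·24.7100] = 17.6091
Node u (S = 34.5): V_u = e^(−0.08)·[0.8517·0.9891 + 0.1483·8.1591] = 1.8943
Node d (S = 21): V_d = e^(−0.08)·[0.8517·8.1591 + 0.1483·17.6091] = 8.8250
Node 0 (S = 30): V_0 = e^(−0.08)·[0.8517·1.8943 + 0.1483·8.8250] = 2.6971

€2.70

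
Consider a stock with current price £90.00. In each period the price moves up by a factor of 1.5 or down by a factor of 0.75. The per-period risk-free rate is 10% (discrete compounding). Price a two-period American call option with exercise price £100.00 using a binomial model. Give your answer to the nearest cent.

Risk-neutral probability p = (1 + 0.1 − 0.75)/(1.5 − 0.75) = 0.3500/0.7500 = 0.4667
Terminal stock prices: S_uu = 202.5, S_ud = 101.2, S_dd = 50.62
Terminal payoffs (S − K): max(102.5, 0) = 102.5, max(1.25, 0) = 1.25, max(-49.38, 0) = 0
Node u (S = 135): continuation = 1/1.1·[0.4667·102.5000 + 0.5333·1.2500] = 44.0909; exercise value = 35.0000 ≤ continuation, so V_u = 44.0909
Node d (S = 67.5): continuation = 1/1.1·[0.4667·1.2500 + 0.5333·0.0000] = 0.5303; exercise value = 0.0000 ≤ continuation, so V_d = 0.5303
Node 0 (S = 90): continuation = 1/1.1·[0.4667·44.0909 + 0.5333·0.5303] = 18.9624; exercise value = 0.0000 ≤ continuation, so V_0 = 18.9624

£18.96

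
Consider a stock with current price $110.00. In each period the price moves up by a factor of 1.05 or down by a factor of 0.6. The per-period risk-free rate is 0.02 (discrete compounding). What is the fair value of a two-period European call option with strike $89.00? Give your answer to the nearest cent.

Risk-neutral probability p = (1 + 0.02 − 0.6)/(1.05 − 0.6) = 0.4200/0.4500 = 0.9333
Terminal stock prices: S_uu = 121.3, S_ud = 69.3, S_dd = 39.6
Terminal payoffs (S − K): max(32.28, 0) = 32.28, max(-19.7, 0) = 0, max(-49.4, 0) = 0
Node u (S = 115.5): V_u = 1/1.02·[0.9333·32.2750 + 0.0667·0.0000] = 29.5327
Node d (S = 66): V_d = 1/1.02·[0.9333·0.0000 + 0.0667·0.0000] = 0.0000
Node 0 (S = 110): V_0 = 1/1.02·[0.9333·29.5327 + 0.0667·0.0000] = 27.0234

$27.02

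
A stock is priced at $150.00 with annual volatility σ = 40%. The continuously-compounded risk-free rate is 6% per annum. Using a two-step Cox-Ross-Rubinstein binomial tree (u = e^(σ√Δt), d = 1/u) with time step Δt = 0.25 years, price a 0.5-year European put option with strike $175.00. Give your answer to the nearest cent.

$31.09

CRR parameters: u = e^(σ√Δt) = e^(0.4·√0.25) = 1.2214, d = 1/u = 0.8187
Per-period rate: rΔt = 0.06·0.25 = 0.015, so R = e^0.015 = 1.0151
Risk-neutral probability p = (e^0.015 − 0.8187)/(1.2214 − 0.8187) = 0.1964/0.4027 = 0.4877
Terminal stock prices: S_uu = 223.8, S_ud = 150, S_dd = 100.5
Terminal payoffs (K − S): max(-48.77, 0) = 0, max(25, 0) = 25, max(74.45, 0) = 74.45
Node u (S = 183.2): V_u = e^(−0.015)·[0.4877·0.0000 + 0.5123·25.0000] = 12.6169
Node d (S = 122.8): V_d = e^(−0.015)·[0.4877·25.0000 + 0.5123·74.4520] = 49.5850
Node 0 (S = 150): V_0 = e^(−0.015)·[0.4877·12.6169 + 0.5123·49.5850] = 31.0859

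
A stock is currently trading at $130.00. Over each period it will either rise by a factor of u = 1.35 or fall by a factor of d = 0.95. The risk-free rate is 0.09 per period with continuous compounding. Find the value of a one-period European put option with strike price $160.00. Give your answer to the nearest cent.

$21.33

Risk-neutral probability p = (e^0.09 − 0.95)/(1.35 − 0.95) = 0.1442/0.4000 = 0.3604
Terminal stock prices: S_u = 175.5, S_d = 123.5
Terminal payoffs (K − S): max(-15.5, 0) = 0, max(36.5, 0) = 36.5
Node 0 (S = 130): V_0 = e^(−0.09)·[0.3604·0.0000 + 0.6396·36.5000] = 21.3349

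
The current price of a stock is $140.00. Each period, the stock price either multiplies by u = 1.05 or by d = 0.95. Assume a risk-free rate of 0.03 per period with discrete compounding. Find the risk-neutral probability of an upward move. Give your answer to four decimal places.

Risk-neutral probability p = (1 + 0.03 − 0.95)/(1.05 − 0.95) = 0.0800/0.1000 = 0.8000

p = 0.8000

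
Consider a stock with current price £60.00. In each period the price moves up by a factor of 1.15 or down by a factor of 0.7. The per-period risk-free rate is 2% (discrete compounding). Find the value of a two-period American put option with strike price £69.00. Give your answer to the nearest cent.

Risk-neutral probability p = (1 + 0.02 − 0.7)/(1.15 − 0.7) = 0.3200/0.4500 = 0.7111
Terminal stock prices: S_uu = 79.35, S_ud = 48.3, S_dd = 29.4
Terminal payoffs (K − S): max(-10.35, 0) = 0, max(20.7, 0) = 20.7, max(39.6, 0) = 39.6
Node u (S = 69): continuation = 1/1.02·[0.7111·0.0000 + 0.2889·20.7000] = 5.8627; exercise value = 0.0000 ≤ continuation, so V_u = 5.8627
Node d (S = 42): continuation = 1/1.02·[0.7111·20.7000 + 0.2889·39.6000] = 25.6471; exercise value = 27.0000 > continuation, so V_d = 27.0000 (exercise)
Node 0 (S = 60): continuation = 1/1.02·[0.7111·5.8627 + 0.2889·27.0000] = 11.7344; exercise value = 9.0000 ≤ continuation, so V_0 = 11.7344

£11.73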